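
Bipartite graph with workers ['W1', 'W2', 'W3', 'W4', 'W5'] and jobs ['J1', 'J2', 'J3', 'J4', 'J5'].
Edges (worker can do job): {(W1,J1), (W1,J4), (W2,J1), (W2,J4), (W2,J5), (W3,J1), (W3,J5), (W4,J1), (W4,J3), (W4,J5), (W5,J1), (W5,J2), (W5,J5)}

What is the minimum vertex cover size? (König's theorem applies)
Minimum vertex cover size = 5

By König's theorem: in bipartite graphs,
min vertex cover = max matching = 5

Maximum matching has size 5, so minimum vertex cover also has size 5.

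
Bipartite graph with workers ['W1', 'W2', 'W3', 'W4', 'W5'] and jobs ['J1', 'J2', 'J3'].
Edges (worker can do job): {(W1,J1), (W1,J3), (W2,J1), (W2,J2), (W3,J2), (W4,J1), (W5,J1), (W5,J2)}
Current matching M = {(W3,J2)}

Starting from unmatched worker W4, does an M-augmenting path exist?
Yes: W4 → J1

An M-augmenting path alternates non-matching / matching edges, starting and ending at unmatched vertices.
Path: W4 → J1
(J1 is unmatched in M, so the path is augmenting.)
Flipping edges along this path would increase |M| from 1 to 2.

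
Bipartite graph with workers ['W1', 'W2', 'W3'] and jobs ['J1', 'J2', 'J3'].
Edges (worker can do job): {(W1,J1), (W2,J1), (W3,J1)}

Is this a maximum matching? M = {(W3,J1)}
Yes, size 1 is maximum

Proposed matching has size 1.
Maximum matching size for this graph: 1.

This is a maximum matching.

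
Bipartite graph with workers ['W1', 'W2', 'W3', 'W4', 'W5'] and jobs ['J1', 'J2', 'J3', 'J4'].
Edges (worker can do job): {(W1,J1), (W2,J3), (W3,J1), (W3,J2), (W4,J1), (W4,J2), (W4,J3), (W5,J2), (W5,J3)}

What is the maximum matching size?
Maximum matching size = 3

Maximum matching: {(W3,J2), (W4,J1), (W5,J3)}
Size: 3

This assigns 3 workers to 3 distinct jobs.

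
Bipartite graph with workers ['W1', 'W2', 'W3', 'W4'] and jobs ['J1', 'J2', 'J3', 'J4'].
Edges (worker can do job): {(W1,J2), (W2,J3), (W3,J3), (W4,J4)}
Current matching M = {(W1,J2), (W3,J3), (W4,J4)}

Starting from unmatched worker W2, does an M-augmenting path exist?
No augmenting path from W2

Alternating search from W2 reaches jobs: {J3}.
Every reachable job is already matched in M, and following those matched edges back to workers exposes no further unvisited jobs.
No M-augmenting path from W2 exists.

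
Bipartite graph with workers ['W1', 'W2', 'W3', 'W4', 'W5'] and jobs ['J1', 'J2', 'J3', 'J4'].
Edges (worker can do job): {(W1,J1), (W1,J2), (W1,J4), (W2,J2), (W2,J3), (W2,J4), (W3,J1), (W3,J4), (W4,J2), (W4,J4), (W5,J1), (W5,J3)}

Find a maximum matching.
Matching: {(W1,J4), (W3,J1), (W4,J2), (W5,J3)}

Maximum matching (size 4):
  W1 → J4
  W3 → J1
  W4 → J2
  W5 → J3

Each worker is assigned to at most one job, and each job to at most one worker.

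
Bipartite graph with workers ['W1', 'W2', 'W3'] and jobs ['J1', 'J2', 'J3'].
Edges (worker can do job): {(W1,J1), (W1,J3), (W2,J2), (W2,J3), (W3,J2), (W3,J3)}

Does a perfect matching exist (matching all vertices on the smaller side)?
Yes, perfect matching exists (size 3)

Perfect matching: {(W1,J1), (W2,J2), (W3,J3)}
All 3 vertices on the smaller side are matched.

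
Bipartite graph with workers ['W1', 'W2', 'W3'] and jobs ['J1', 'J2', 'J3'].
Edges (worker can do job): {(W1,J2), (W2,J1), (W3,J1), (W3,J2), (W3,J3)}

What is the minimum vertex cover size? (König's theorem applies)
Minimum vertex cover size = 3

By König's theorem: in bipartite graphs,
min vertex cover = max matching = 3

Maximum matching has size 3, so minimum vertex cover also has size 3.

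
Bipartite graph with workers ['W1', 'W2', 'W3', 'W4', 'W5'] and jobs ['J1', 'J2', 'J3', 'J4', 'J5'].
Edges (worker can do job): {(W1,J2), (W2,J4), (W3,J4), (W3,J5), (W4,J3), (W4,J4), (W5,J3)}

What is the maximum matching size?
Maximum matching size = 4

Maximum matching: {(W1,J2), (W3,J5), (W4,J4), (W5,J3)}
Size: 4

This assigns 4 workers to 4 distinct jobs.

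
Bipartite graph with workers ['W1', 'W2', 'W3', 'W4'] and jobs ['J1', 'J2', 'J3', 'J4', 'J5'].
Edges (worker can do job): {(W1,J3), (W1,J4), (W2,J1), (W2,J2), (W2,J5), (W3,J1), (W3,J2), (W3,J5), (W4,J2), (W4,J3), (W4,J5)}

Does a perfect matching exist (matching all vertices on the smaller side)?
Yes, perfect matching exists (size 4)

Perfect matching: {(W1,J4), (W2,J1), (W3,J2), (W4,J5)}
All 4 vertices on the smaller side are matched.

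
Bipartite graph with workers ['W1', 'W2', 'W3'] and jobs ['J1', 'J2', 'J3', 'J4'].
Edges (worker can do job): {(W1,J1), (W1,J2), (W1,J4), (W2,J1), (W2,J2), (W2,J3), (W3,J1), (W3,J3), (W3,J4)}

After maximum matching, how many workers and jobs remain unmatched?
Unmatched: 0 workers, 1 jobs

Maximum matching size: 3
Workers: 3 total, 3 matched, 0 unmatched
Jobs: 4 total, 3 matched, 1 unmatched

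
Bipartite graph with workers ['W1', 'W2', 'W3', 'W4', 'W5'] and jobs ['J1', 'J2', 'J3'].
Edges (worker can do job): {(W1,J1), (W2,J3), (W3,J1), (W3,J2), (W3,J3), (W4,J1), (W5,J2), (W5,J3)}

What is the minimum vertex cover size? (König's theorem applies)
Minimum vertex cover size = 3

By König's theorem: in bipartite graphs,
min vertex cover = max matching = 3

Maximum matching has size 3, so minimum vertex cover also has size 3.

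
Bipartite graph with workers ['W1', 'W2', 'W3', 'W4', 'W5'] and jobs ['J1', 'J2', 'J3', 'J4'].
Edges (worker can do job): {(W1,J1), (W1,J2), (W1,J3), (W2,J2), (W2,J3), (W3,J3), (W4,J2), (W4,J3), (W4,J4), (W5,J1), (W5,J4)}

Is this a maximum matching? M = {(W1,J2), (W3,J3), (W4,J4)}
No, size 3 is not maximum

Proposed matching has size 3.
Maximum matching size for this graph: 4.

This is NOT maximum - can be improved to size 4.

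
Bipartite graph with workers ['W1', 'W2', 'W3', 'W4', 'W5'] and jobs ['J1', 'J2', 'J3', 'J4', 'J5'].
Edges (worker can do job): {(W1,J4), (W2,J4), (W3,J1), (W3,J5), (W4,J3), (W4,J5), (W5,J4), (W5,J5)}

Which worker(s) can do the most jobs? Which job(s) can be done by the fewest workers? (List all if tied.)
Most versatile: W3, W4, W5 (2 jobs); Least covered: J2 (0 workers)

Worker degrees (jobs they can do): W1:1, W2:1, W3:2, W4:2, W5:2
Job degrees (workers who can do it): J1:1, J2:0, J3:1, J4:3, J5:3

Maximum worker degree is 2, achieved by: W3, W4, W5
Minimum job degree is 0, achieved by: J2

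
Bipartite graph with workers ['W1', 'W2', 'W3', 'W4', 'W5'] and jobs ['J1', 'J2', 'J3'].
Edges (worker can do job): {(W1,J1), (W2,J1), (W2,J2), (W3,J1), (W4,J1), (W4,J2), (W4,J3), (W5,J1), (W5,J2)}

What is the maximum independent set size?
Maximum independent set = 5

By König's theorem:
- Min vertex cover = Max matching = 3
- Max independent set = Total vertices - Min vertex cover
- Max independent set = 8 - 3 = 5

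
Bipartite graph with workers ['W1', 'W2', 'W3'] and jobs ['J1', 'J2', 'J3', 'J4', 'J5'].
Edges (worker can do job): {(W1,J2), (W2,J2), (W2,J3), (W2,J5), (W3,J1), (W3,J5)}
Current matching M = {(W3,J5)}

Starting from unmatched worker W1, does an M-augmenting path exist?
Yes: W1 → J2

An M-augmenting path alternates non-matching / matching edges, starting and ending at unmatched vertices.
Path: W1 → J2
(J2 is unmatched in M, so the path is augmenting.)
Flipping edges along this path would increase |M| from 1 to 2.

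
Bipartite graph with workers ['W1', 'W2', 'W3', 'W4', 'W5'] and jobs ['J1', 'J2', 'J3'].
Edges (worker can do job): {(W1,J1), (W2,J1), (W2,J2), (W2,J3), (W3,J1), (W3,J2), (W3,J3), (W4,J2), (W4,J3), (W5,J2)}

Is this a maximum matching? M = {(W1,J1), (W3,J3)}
No, size 2 is not maximum

Proposed matching has size 2.
Maximum matching size for this graph: 3.

This is NOT maximum - can be improved to size 3.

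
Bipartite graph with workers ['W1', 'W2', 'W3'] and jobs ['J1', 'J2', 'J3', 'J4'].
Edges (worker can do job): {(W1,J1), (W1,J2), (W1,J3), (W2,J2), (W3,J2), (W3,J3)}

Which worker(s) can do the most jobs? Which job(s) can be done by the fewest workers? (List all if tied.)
Most versatile: W1 (3 jobs); Least covered: J4 (0 workers)

Worker degrees (jobs they can do): W1:3, W2:1, W3:2
Job degrees (workers who can do it): J1:1, J2:3, J3:2, J4:0

Maximum worker degree is 3, achieved by: W1
Minimum job degree is 0, achieved by: J4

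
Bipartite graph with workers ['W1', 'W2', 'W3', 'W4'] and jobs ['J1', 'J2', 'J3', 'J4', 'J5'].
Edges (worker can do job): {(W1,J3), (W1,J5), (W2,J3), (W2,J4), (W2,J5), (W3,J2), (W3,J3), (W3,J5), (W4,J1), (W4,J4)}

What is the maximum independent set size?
Maximum independent set = 5

By König's theorem:
- Min vertex cover = Max matching = 4
- Max independent set = Total vertices - Min vertex cover
- Max independent set = 9 - 4 = 5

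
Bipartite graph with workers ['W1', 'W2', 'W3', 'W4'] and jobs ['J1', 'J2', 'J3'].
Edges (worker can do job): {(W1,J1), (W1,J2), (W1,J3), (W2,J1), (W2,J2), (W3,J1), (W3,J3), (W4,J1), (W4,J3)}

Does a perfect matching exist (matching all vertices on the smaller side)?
Yes, perfect matching exists (size 3)

Perfect matching: {(W1,J2), (W3,J3), (W4,J1)}
All 3 vertices on the smaller side are matched.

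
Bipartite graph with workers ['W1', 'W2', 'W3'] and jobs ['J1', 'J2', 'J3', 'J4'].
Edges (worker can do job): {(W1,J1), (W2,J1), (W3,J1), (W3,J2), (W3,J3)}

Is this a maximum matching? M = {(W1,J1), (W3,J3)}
Yes, size 2 is maximum

Proposed matching has size 2.
Maximum matching size for this graph: 2.

This is a maximum matching.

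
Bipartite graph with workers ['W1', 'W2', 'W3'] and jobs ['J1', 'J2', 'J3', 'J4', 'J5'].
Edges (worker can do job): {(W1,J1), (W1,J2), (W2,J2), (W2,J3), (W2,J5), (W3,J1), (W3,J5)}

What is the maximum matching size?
Maximum matching size = 3

Maximum matching: {(W1,J2), (W2,J5), (W3,J1)}
Size: 3

This assigns 3 workers to 3 distinct jobs.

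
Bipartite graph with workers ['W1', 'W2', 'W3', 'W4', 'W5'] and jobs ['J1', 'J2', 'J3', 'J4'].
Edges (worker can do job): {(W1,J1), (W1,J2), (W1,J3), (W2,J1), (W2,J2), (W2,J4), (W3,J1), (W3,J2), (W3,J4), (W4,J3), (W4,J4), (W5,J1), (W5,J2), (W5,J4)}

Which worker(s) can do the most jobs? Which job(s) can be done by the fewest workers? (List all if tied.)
Most versatile: W1, W2, W3, W5 (3 jobs); Least covered: J3 (2 workers)

Worker degrees (jobs they can do): W1:3, W2:3, W3:3, W4:2, W5:3
Job degrees (workers who can do it): J1:4, J2:4, J3:2, J4:4

Maximum worker degree is 3, achieved by: W1, W2, W3, W5
Minimum job degree is 2, achieved by: J3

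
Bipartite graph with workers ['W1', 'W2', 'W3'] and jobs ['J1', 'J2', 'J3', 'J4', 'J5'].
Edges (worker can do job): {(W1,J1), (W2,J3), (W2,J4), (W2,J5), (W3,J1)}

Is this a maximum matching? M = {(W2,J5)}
No, size 1 is not maximum

Proposed matching has size 1.
Maximum matching size for this graph: 2.

This is NOT maximum - can be improved to size 2.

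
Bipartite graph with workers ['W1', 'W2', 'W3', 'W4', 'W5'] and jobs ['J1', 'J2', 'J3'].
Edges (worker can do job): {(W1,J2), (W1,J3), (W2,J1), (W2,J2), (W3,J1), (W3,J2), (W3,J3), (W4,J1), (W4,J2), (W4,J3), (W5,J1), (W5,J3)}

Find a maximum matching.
Matching: {(W3,J3), (W4,J2), (W5,J1)}

Maximum matching (size 3):
  W3 → J3
  W4 → J2
  W5 → J1

Each worker is assigned to at most one job, and each job to at most one worker.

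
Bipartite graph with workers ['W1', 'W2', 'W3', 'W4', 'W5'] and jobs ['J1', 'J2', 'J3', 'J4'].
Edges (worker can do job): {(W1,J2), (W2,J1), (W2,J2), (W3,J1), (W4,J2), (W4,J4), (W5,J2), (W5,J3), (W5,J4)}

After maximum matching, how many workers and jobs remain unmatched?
Unmatched: 1 workers, 0 jobs

Maximum matching size: 4
Workers: 5 total, 4 matched, 1 unmatched
Jobs: 4 total, 4 matched, 0 unmatched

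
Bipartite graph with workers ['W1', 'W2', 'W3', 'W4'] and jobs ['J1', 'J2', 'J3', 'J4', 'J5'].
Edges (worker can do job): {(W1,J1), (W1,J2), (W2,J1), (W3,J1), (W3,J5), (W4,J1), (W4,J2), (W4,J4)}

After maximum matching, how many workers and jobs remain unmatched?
Unmatched: 0 workers, 1 jobs

Maximum matching size: 4
Workers: 4 total, 4 matched, 0 unmatched
Jobs: 5 total, 4 matched, 1 unmatched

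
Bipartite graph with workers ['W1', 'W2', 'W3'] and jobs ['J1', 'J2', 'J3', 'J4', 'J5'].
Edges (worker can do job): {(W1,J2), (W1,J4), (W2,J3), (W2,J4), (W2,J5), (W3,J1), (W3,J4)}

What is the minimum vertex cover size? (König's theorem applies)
Minimum vertex cover size = 3

By König's theorem: in bipartite graphs,
min vertex cover = max matching = 3

Maximum matching has size 3, so minimum vertex cover also has size 3.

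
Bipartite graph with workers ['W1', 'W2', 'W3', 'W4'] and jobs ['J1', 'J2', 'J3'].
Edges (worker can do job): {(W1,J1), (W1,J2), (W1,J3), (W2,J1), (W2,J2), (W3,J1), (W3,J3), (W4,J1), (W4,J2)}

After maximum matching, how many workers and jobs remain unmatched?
Unmatched: 1 workers, 0 jobs

Maximum matching size: 3
Workers: 4 total, 3 matched, 1 unmatched
Jobs: 3 total, 3 matched, 0 unmatched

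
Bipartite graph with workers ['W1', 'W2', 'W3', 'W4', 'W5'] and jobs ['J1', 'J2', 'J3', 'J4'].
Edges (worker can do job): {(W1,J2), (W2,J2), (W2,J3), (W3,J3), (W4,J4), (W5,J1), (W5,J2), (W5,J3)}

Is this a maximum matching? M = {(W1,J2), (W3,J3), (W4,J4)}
No, size 3 is not maximum

Proposed matching has size 3.
Maximum matching size for this graph: 4.

This is NOT maximum - can be improved to size 4.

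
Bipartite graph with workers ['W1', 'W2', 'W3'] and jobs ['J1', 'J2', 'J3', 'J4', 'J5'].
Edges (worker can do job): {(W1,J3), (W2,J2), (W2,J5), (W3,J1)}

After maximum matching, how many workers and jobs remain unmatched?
Unmatched: 0 workers, 2 jobs

Maximum matching size: 3
Workers: 3 total, 3 matched, 0 unmatched
Jobs: 5 total, 3 matched, 2 unmatched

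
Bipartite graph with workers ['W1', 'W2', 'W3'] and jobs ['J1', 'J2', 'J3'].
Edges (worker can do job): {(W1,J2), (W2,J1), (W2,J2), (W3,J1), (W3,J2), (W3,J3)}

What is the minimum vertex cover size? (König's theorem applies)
Minimum vertex cover size = 3

By König's theorem: in bipartite graphs,
min vertex cover = max matching = 3

Maximum matching has size 3, so minimum vertex cover also has size 3.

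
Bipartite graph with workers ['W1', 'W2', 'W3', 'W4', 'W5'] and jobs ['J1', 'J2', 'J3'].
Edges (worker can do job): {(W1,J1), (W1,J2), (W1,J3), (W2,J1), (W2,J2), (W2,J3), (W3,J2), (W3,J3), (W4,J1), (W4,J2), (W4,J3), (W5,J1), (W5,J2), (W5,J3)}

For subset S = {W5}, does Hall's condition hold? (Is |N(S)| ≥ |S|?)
Yes: |N(S)| = 3, |S| = 1

Subset S = {W5}
Neighbors N(S) = {J1, J2, J3}

|N(S)| = 3, |S| = 1
Hall's condition: |N(S)| ≥ |S| is satisfied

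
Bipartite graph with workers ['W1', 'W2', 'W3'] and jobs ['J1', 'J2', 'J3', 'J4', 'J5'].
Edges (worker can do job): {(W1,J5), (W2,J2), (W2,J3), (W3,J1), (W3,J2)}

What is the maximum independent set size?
Maximum independent set = 5

By König's theorem:
- Min vertex cover = Max matching = 3
- Max independent set = Total vertices - Min vertex cover
- Max independent set = 8 - 3 = 5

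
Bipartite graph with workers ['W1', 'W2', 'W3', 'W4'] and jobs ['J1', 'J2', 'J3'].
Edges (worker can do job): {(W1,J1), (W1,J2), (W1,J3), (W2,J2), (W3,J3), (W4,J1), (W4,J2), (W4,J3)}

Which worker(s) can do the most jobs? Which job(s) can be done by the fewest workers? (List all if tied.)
Most versatile: W1, W4 (3 jobs); Least covered: J1 (2 workers)

Worker degrees (jobs they can do): W1:3, W2:1, W3:1, W4:3
Job degrees (workers who can do it): J1:2, J2:3, J3:3

Maximum worker degree is 3, achieved by: W1, W4
Minimum job degree is 2, achieved by: J1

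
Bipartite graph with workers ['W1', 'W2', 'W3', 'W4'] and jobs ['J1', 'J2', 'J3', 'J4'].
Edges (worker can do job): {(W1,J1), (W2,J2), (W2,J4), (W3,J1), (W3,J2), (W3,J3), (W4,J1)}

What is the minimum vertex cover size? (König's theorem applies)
Minimum vertex cover size = 3

By König's theorem: in bipartite graphs,
min vertex cover = max matching = 3

Maximum matching has size 3, so minimum vertex cover also has size 3.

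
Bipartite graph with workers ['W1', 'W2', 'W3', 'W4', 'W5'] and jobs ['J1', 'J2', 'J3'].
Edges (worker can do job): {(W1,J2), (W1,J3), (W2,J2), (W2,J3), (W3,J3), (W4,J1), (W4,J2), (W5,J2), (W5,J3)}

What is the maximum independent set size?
Maximum independent set = 5

By König's theorem:
- Min vertex cover = Max matching = 3
- Max independent set = Total vertices - Min vertex cover
- Max independent set = 8 - 3 = 5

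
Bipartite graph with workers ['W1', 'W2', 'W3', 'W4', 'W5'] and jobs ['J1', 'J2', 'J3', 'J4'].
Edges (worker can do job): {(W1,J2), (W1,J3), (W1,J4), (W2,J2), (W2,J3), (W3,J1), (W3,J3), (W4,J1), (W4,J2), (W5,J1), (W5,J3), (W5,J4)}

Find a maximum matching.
Matching: {(W1,J4), (W3,J1), (W4,J2), (W5,J3)}

Maximum matching (size 4):
  W1 → J4
  W3 → J1
  W4 → J2
  W5 → J3

Each worker is assigned to at most one job, and each job to at most one worker.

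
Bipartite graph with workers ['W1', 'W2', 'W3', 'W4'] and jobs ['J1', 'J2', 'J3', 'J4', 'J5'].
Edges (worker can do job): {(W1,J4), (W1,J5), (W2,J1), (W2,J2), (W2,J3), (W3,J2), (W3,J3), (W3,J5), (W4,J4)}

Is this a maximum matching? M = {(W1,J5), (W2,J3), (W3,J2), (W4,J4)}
Yes, size 4 is maximum

Proposed matching has size 4.
Maximum matching size for this graph: 4.

This is a maximum matching.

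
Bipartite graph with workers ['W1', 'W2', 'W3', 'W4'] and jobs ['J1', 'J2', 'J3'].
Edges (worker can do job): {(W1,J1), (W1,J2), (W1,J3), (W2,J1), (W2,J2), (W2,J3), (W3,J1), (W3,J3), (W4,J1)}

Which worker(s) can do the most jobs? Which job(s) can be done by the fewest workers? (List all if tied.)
Most versatile: W1, W2 (3 jobs); Least covered: J2 (2 workers)

Worker degrees (jobs they can do): W1:3, W2:3, W3:2, W4:1
Job degrees (workers who can do it): J1:4, J2:2, J3:3

Maximum worker degree is 3, achieved by: W1, W2
Minimum job degree is 2, achieved by: J2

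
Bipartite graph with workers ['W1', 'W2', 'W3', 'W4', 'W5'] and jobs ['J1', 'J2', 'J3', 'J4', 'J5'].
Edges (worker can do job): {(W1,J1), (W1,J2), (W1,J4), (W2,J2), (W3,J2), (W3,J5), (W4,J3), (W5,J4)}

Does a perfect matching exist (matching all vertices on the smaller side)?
Yes, perfect matching exists (size 5)

Perfect matching: {(W1,J1), (W2,J2), (W3,J5), (W4,J3), (W5,J4)}
All 5 vertices on the smaller side are matched.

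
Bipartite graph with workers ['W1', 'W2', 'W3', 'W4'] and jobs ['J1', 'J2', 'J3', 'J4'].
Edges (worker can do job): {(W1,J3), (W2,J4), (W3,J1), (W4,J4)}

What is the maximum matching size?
Maximum matching size = 3

Maximum matching: {(W1,J3), (W3,J1), (W4,J4)}
Size: 3

This assigns 3 workers to 3 distinct jobs.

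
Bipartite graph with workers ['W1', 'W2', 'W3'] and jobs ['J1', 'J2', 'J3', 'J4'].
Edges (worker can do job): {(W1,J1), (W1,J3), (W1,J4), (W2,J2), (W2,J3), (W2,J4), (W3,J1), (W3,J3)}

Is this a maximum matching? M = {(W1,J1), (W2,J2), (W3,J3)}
Yes, size 3 is maximum

Proposed matching has size 3.
Maximum matching size for this graph: 3.

This is a maximum matching.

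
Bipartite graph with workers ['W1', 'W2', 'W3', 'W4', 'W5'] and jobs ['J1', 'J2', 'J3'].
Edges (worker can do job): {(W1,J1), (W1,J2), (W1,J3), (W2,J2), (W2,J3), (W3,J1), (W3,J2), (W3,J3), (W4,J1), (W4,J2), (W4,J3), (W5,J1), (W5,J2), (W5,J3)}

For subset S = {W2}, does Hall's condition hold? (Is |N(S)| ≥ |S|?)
Yes: |N(S)| = 2, |S| = 1

Subset S = {W2}
Neighbors N(S) = {J2, J3}

|N(S)| = 2, |S| = 1
Hall's condition: |N(S)| ≥ |S| is satisfied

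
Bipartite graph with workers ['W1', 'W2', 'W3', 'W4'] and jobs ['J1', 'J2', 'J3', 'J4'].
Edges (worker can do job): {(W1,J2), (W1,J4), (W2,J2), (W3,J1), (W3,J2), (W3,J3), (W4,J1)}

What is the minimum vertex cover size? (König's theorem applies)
Minimum vertex cover size = 4

By König's theorem: in bipartite graphs,
min vertex cover = max matching = 4

Maximum matching has size 4, so minimum vertex cover also has size 4.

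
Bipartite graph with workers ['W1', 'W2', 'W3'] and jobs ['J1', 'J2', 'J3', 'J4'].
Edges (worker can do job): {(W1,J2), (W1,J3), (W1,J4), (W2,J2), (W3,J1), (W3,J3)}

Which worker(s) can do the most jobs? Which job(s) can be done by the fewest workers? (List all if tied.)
Most versatile: W1 (3 jobs); Least covered: J1, J4 (1 workers)

Worker degrees (jobs they can do): W1:3, W2:1, W3:2
Job degrees (workers who can do it): J1:1, J2:2, J3:2, J4:1

Maximum worker degree is 3, achieved by: W1
Minimum job degree is 1, achieved by: J1, J4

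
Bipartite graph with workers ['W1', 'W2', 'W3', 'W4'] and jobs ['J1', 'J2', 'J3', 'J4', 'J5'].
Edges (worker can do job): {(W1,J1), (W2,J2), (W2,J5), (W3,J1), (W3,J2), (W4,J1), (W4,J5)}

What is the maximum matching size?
Maximum matching size = 3

Maximum matching: {(W2,J5), (W3,J2), (W4,J1)}
Size: 3

This assigns 3 workers to 3 distinct jobs.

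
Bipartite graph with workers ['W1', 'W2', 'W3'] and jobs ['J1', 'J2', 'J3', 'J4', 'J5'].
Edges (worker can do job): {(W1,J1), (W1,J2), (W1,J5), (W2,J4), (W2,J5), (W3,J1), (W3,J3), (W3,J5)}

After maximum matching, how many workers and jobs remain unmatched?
Unmatched: 0 workers, 2 jobs

Maximum matching size: 3
Workers: 3 total, 3 matched, 0 unmatched
Jobs: 5 total, 3 matched, 2 unmatched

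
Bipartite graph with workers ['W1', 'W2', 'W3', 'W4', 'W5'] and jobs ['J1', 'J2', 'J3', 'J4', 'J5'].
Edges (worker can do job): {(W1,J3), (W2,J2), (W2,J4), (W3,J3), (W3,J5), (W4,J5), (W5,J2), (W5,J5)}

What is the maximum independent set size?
Maximum independent set = 6

By König's theorem:
- Min vertex cover = Max matching = 4
- Max independent set = Total vertices - Min vertex cover
- Max independent set = 10 - 4 = 6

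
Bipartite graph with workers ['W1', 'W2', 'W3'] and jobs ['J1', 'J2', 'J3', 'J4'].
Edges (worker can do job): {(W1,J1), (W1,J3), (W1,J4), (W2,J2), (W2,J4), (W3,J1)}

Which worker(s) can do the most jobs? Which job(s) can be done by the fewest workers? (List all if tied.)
Most versatile: W1 (3 jobs); Least covered: J2, J3 (1 workers)

Worker degrees (jobs they can do): W1:3, W2:2, W3:1
Job degrees (workers who can do it): J1:2, J2:1, J3:1, J4:2

Maximum worker degree is 3, achieved by: W1
Minimum job degree is 1, achieved by: J2, J3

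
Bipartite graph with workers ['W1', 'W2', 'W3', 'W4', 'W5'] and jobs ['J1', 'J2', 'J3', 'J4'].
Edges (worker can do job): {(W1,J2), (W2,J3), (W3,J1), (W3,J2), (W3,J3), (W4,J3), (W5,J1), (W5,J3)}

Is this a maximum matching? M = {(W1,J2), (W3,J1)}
No, size 2 is not maximum

Proposed matching has size 2.
Maximum matching size for this graph: 3.

This is NOT maximum - can be improved to size 3.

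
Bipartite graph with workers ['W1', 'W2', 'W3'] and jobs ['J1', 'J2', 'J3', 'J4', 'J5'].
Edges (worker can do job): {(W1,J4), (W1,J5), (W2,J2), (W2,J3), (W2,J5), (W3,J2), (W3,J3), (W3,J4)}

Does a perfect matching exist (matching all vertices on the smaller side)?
Yes, perfect matching exists (size 3)

Perfect matching: {(W1,J5), (W2,J2), (W3,J4)}
All 3 vertices on the smaller side are matched.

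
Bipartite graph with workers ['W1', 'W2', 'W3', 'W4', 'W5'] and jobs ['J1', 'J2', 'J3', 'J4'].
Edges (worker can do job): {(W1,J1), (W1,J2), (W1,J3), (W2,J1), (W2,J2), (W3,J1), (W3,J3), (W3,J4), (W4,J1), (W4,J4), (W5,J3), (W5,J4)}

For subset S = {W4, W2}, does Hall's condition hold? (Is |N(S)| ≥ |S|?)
Yes: |N(S)| = 3, |S| = 2

Subset S = {W4, W2}
Neighbors N(S) = {J1, J2, J4}

|N(S)| = 3, |S| = 2
Hall's condition: |N(S)| ≥ |S| is satisfied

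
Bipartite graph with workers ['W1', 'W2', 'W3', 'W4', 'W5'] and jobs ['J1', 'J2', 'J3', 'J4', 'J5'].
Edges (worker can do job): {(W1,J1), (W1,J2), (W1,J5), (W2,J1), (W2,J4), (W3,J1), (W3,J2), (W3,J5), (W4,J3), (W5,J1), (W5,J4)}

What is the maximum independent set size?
Maximum independent set = 5

By König's theorem:
- Min vertex cover = Max matching = 5
- Max independent set = Total vertices - Min vertex cover
- Max independent set = 10 - 5 = 5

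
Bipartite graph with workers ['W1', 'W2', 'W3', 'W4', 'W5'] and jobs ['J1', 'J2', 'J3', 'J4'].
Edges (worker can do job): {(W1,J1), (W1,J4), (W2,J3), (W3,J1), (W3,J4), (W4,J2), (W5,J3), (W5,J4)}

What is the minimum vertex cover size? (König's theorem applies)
Minimum vertex cover size = 4

By König's theorem: in bipartite graphs,
min vertex cover = max matching = 4

Maximum matching has size 4, so minimum vertex cover also has size 4.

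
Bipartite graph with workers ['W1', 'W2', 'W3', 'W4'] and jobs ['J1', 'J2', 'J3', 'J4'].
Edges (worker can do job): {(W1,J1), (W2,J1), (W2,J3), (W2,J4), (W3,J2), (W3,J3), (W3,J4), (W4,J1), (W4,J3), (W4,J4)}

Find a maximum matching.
Matching: {(W1,J1), (W2,J3), (W3,J2), (W4,J4)}

Maximum matching (size 4):
  W1 → J1
  W2 → J3
  W3 → J2
  W4 → J4

Each worker is assigned to at most one job, and each job to at most one worker.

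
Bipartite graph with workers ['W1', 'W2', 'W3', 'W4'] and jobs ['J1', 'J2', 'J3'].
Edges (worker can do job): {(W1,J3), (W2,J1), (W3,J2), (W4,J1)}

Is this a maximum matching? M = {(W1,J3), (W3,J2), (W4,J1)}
Yes, size 3 is maximum

Proposed matching has size 3.
Maximum matching size for this graph: 3.

This is a maximum matching.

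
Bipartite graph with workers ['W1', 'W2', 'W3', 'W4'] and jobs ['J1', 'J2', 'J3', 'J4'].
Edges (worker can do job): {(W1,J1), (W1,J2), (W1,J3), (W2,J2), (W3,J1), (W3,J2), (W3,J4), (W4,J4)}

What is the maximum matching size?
Maximum matching size = 4

Maximum matching: {(W1,J3), (W2,J2), (W3,J1), (W4,J4)}
Size: 4

This assigns 4 workers to 4 distinct jobs.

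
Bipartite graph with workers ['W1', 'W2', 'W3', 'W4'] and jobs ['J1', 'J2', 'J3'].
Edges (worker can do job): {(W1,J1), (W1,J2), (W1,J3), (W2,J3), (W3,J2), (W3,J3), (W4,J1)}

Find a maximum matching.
Matching: {(W1,J2), (W3,J3), (W4,J1)}

Maximum matching (size 3):
  W1 → J2
  W3 → J3
  W4 → J1

Each worker is assigned to at most one job, and each job to at most one worker.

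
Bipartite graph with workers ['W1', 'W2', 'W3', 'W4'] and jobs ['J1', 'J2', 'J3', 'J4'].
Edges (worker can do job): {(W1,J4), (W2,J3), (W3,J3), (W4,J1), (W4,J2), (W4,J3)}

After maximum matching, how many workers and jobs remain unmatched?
Unmatched: 1 workers, 1 jobs

Maximum matching size: 3
Workers: 4 total, 3 matched, 1 unmatched
Jobs: 4 total, 3 matched, 1 unmatched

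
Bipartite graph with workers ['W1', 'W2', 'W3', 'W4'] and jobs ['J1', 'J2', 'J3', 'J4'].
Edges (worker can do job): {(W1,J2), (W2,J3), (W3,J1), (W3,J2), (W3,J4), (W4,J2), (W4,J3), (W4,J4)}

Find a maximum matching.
Matching: {(W1,J2), (W2,J3), (W3,J1), (W4,J4)}

Maximum matching (size 4):
  W1 → J2
  W2 → J3
  W3 → J1
  W4 → J4

Each worker is assigned to at most one job, and each job to at most one worker.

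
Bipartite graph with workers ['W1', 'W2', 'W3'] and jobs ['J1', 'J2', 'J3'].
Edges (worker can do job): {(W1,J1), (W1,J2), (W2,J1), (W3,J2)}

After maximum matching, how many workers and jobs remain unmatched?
Unmatched: 1 workers, 1 jobs

Maximum matching size: 2
Workers: 3 total, 2 matched, 1 unmatched
Jobs: 3 total, 2 matched, 1 unmatched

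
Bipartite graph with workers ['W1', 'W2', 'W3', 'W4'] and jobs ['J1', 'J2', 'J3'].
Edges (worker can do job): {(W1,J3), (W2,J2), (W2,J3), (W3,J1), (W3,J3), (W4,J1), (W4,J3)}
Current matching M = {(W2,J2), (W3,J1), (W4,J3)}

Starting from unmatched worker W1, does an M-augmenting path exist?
No augmenting path from W1

Alternating search from W1 reaches jobs: {J1, J3}.
Every reachable job is already matched in M, and following those matched edges back to workers exposes no further unvisited jobs.
No M-augmenting path from W1 exists.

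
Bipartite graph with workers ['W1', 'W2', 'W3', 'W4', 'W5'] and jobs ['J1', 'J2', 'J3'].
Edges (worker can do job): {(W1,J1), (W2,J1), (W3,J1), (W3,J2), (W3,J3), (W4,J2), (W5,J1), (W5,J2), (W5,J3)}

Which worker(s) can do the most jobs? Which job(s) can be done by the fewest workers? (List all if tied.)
Most versatile: W3, W5 (3 jobs); Least covered: J3 (2 workers)

Worker degrees (jobs they can do): W1:1, W2:1, W3:3, W4:1, W5:3
Job degrees (workers who can do it): J1:4, J2:3, J3:2

Maximum worker degree is 3, achieved by: W3, W5
Minimum job degree is 2, achieved by: J3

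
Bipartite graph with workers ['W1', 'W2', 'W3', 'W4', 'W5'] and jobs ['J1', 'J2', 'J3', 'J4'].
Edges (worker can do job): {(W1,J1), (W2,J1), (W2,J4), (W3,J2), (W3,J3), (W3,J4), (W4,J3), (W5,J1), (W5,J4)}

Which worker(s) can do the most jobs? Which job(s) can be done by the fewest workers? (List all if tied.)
Most versatile: W3 (3 jobs); Least covered: J2 (1 workers)

Worker degrees (jobs they can do): W1:1, W2:2, W3:3, W4:1, W5:2
Job degrees (workers who can do it): J1:3, J2:1, J3:2, J4:3

Maximum worker degree is 3, achieved by: W3
Minimum job degree is 1, achieved by: J2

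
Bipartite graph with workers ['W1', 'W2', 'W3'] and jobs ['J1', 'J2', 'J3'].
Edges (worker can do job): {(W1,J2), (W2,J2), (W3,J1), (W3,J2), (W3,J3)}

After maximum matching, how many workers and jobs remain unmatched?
Unmatched: 1 workers, 1 jobs

Maximum matching size: 2
Workers: 3 total, 2 matched, 1 unmatched
Jobs: 3 total, 2 matched, 1 unmatched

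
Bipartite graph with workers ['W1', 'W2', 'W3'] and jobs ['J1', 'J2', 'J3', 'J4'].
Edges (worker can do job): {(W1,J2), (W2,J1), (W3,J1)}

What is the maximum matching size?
Maximum matching size = 2

Maximum matching: {(W1,J2), (W3,J1)}
Size: 2

This assigns 2 workers to 2 distinct jobs.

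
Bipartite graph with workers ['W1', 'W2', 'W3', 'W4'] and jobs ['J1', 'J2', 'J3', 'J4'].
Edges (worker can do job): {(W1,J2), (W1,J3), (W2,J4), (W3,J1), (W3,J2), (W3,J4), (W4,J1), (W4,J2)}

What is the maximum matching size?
Maximum matching size = 4

Maximum matching: {(W1,J3), (W2,J4), (W3,J2), (W4,J1)}
Size: 4

This assigns 4 workers to 4 distinct jobs.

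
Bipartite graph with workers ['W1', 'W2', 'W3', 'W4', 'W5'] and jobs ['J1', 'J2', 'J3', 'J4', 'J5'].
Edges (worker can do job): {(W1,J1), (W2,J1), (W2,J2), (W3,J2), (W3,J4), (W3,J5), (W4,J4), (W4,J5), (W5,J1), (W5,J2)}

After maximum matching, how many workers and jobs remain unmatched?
Unmatched: 1 workers, 1 jobs

Maximum matching size: 4
Workers: 5 total, 4 matched, 1 unmatched
Jobs: 5 total, 4 matched, 1 unmatched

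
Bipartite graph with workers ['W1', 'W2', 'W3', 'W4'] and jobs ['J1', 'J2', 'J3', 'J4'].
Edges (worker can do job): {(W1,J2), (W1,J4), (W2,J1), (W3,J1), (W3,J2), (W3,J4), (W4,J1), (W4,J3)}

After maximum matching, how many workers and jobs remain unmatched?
Unmatched: 0 workers, 0 jobs

Maximum matching size: 4
Workers: 4 total, 4 matched, 0 unmatched
Jobs: 4 total, 4 matched, 0 unmatched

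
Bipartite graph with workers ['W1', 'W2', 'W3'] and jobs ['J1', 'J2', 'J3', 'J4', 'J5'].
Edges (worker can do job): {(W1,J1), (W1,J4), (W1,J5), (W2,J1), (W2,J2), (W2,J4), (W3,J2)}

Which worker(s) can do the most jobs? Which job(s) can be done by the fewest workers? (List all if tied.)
Most versatile: W1, W2 (3 jobs); Least covered: J3 (0 workers)

Worker degrees (jobs they can do): W1:3, W2:3, W3:1
Job degrees (workers who can do it): J1:2, J2:2, J3:0, J4:2, J5:1

Maximum worker degree is 3, achieved by: W1, W2
Minimum job degree is 0, achieved by: J3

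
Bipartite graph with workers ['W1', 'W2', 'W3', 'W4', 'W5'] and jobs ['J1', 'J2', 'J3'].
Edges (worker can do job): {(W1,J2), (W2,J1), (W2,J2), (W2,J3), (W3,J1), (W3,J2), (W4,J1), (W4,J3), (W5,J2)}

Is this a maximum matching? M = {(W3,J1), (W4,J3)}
No, size 2 is not maximum

Proposed matching has size 2.
Maximum matching size for this graph: 3.

This is NOT maximum - can be improved to size 3.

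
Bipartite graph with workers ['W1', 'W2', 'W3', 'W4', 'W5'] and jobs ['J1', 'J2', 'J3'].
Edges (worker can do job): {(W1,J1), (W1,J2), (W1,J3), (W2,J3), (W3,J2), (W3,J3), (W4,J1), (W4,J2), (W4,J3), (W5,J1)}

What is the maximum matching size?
Maximum matching size = 3

Maximum matching: {(W3,J2), (W4,J3), (W5,J1)}
Size: 3

This assigns 3 workers to 3 distinct jobs.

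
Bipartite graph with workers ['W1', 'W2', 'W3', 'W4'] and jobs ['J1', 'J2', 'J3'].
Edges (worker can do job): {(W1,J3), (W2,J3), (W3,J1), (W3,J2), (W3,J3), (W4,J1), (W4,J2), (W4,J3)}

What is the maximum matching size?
Maximum matching size = 3

Maximum matching: {(W1,J3), (W3,J2), (W4,J1)}
Size: 3

This assigns 3 workers to 3 distinct jobs.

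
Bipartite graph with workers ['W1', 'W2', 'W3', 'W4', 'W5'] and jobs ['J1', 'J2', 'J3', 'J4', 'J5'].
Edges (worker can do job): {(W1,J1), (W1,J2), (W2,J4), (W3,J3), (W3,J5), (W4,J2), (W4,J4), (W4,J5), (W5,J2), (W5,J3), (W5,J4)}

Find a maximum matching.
Matching: {(W1,J1), (W2,J4), (W3,J5), (W4,J2), (W5,J3)}

Maximum matching (size 5):
  W1 → J1
  W2 → J4
  W3 → J5
  W4 → J2
  W5 → J3

Each worker is assigned to at most one job, and each job to at most one worker.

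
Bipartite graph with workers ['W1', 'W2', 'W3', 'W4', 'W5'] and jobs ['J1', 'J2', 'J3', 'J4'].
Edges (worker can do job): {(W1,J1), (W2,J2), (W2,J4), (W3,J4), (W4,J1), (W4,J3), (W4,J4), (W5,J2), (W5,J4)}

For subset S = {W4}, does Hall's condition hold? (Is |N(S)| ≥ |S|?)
Yes: |N(S)| = 3, |S| = 1

Subset S = {W4}
Neighbors N(S) = {J1, J3, J4}

|N(S)| = 3, |S| = 1
Hall's condition: |N(S)| ≥ |S| is satisfied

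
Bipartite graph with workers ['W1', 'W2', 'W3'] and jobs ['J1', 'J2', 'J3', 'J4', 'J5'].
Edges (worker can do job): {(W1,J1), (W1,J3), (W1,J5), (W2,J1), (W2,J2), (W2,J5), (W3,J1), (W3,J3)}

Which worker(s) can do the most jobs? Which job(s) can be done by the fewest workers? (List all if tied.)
Most versatile: W1, W2 (3 jobs); Least covered: J4 (0 workers)

Worker degrees (jobs they can do): W1:3, W2:3, W3:2
Job degrees (workers who can do it): J1:3, J2:1, J3:2, J4:0, J5:2

Maximum worker degree is 3, achieved by: W1, W2
Minimum job degree is 0, achieved by: J4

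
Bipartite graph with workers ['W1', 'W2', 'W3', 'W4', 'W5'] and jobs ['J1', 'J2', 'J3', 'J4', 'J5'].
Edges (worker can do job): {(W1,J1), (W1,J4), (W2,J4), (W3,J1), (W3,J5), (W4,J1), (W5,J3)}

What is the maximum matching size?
Maximum matching size = 4

Maximum matching: {(W1,J4), (W3,J5), (W4,J1), (W5,J3)}
Size: 4

This assigns 4 workers to 4 distinct jobs.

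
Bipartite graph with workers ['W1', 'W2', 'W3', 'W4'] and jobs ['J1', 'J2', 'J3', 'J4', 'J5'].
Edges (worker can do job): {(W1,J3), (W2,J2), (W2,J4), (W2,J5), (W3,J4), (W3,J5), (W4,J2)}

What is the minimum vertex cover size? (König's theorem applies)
Minimum vertex cover size = 4

By König's theorem: in bipartite graphs,
min vertex cover = max matching = 4

Maximum matching has size 4, so minimum vertex cover also has size 4.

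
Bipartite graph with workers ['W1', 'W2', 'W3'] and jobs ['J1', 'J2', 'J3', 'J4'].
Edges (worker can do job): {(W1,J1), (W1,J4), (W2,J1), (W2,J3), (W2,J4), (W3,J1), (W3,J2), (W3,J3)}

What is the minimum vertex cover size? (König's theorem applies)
Minimum vertex cover size = 3

By König's theorem: in bipartite graphs,
min vertex cover = max matching = 3

Maximum matching has size 3, so minimum vertex cover also has size 3.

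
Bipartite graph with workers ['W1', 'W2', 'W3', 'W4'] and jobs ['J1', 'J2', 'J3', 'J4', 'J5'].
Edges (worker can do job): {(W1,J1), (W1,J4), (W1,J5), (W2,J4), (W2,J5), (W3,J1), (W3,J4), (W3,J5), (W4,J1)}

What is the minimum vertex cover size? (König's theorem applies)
Minimum vertex cover size = 3

By König's theorem: in bipartite graphs,
min vertex cover = max matching = 3

Maximum matching has size 3, so minimum vertex cover also has size 3.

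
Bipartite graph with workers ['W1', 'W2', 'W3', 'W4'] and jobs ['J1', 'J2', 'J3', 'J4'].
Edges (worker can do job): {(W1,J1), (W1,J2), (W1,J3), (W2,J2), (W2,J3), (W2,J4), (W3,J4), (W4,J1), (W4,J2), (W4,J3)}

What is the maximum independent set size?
Maximum independent set = 4

By König's theorem:
- Min vertex cover = Max matching = 4
- Max independent set = Total vertices - Min vertex cover
- Max independent set = 8 - 4 = 4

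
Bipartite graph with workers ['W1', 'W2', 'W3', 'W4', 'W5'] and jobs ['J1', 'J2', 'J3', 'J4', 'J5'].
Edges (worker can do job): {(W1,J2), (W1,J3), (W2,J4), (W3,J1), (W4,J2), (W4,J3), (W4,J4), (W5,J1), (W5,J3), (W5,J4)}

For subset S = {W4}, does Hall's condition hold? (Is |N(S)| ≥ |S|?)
Yes: |N(S)| = 3, |S| = 1

Subset S = {W4}
Neighbors N(S) = {J2, J3, J4}

|N(S)| = 3, |S| = 1
Hall's condition: |N(S)| ≥ |S| is satisfied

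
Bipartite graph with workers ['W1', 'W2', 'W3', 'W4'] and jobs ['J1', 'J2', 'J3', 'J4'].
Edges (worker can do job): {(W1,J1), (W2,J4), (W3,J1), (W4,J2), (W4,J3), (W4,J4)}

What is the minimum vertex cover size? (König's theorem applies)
Minimum vertex cover size = 3

By König's theorem: in bipartite graphs,
min vertex cover = max matching = 3

Maximum matching has size 3, so minimum vertex cover also has size 3.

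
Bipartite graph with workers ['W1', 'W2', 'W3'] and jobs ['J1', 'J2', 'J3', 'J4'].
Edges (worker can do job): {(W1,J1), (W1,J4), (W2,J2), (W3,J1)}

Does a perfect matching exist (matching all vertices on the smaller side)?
Yes, perfect matching exists (size 3)

Perfect matching: {(W1,J4), (W2,J2), (W3,J1)}
All 3 vertices on the smaller side are matched.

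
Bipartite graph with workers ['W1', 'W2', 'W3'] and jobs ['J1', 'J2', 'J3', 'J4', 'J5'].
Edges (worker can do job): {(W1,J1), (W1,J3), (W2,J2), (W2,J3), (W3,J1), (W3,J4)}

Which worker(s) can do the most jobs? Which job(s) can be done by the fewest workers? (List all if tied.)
Most versatile: W1, W2, W3 (2 jobs); Least covered: J5 (0 workers)

Worker degrees (jobs they can do): W1:2, W2:2, W3:2
Job degrees (workers who can do it): J1:2, J2:1, J3:2, J4:1, J5:0

Maximum worker degree is 2, achieved by: W1, W2, W3
Minimum job degree is 0, achieved by: J5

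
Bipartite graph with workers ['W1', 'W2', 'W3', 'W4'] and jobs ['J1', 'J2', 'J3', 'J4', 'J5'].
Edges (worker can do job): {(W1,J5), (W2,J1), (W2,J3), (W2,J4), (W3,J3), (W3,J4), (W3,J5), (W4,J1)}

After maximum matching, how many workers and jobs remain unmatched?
Unmatched: 0 workers, 1 jobs

Maximum matching size: 4
Workers: 4 total, 4 matched, 0 unmatched
Jobs: 5 total, 4 matched, 1 unmatched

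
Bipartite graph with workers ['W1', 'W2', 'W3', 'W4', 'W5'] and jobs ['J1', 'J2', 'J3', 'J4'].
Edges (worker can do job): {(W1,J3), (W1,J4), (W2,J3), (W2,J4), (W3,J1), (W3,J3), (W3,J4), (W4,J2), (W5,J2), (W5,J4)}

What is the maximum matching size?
Maximum matching size = 4

Maximum matching: {(W1,J4), (W2,J3), (W3,J1), (W5,J2)}
Size: 4

This assigns 4 workers to 4 distinct jobs.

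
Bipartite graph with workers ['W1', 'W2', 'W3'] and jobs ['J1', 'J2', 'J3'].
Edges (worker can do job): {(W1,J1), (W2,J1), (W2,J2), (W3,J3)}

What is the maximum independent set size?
Maximum independent set = 3

By König's theorem:
- Min vertex cover = Max matching = 3
- Max independent set = Total vertices - Min vertex cover
- Max independent set = 6 - 3 = 3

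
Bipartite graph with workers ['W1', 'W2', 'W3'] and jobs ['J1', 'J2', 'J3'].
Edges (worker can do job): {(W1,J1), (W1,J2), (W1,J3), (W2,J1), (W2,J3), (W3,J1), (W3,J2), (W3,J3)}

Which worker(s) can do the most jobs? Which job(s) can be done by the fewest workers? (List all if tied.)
Most versatile: W1, W3 (3 jobs); Least covered: J2 (2 workers)

Worker degrees (jobs they can do): W1:3, W2:2, W3:3
Job degrees (workers who can do it): J1:3, J2:2, J3:3

Maximum worker degree is 3, achieved by: W1, W3
Minimum job degree is 2, achieved by: J2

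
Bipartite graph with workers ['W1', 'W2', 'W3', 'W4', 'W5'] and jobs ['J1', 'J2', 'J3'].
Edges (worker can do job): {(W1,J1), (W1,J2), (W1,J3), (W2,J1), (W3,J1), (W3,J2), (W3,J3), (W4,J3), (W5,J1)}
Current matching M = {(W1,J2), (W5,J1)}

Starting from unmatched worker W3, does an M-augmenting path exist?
Yes: W3 → J3

An M-augmenting path alternates non-matching / matching edges, starting and ending at unmatched vertices.
Path: W3 → J3
(J3 is unmatched in M, so the path is augmenting.)
Flipping edges along this path would increase |M| from 2 to 3.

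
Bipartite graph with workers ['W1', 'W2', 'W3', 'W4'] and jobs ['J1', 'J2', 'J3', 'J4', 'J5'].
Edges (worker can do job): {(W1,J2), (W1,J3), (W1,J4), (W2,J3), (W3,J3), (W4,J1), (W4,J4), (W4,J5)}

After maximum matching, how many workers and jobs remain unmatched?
Unmatched: 1 workers, 2 jobs

Maximum matching size: 3
Workers: 4 total, 3 matched, 1 unmatched
Jobs: 5 total, 3 matched, 2 unmatched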